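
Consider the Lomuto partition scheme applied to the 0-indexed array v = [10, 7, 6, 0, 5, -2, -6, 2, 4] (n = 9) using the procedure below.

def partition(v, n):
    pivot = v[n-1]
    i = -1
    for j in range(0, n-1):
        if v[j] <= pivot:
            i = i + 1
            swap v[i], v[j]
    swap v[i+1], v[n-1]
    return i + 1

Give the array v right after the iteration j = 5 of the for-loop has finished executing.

pivot=4, i=-1
j=0: 10>4, skip
j=1: 7>4, skip
j=2: 6>4, skip
j=3: 0≤4, i=0, swap(0,3) ⇒ [0, 7, 6, 10, 5, -2, -6, 2, 4]
j=4: 5>4, skip
j=5: -2≤4, i=1, swap(1,5) ⇒ [0, -2, 6, 10, 5, 7, -6, 2, 4]
(after j=5) v = [0, -2, 6, 10, 5, 7, -6, 2, 4]

[0, -2, 6, 10, 5, 7, -6, 2, 4]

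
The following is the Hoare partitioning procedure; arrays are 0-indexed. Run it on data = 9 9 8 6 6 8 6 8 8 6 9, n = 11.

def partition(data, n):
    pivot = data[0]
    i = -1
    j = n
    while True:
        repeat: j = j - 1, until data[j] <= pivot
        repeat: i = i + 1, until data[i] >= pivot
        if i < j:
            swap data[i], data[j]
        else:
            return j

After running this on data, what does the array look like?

pivot = data[0] = 9; i = -1, j = 11
j→10 (data[10]=9≤9), i→0 (data[0]=9≥9); i<j, swap → 9 9 8 6 6 8 6 8 8 6 9
j→9 (data[9]=6≤9), i→1 (data[1]=9≥9); i<j, swap → 9 6 8 6 6 8 6 8 8 9 9
j→8, i→9; i≥j, return j=8. data = 9 6 8 6 6 8 6 8 8 9 9

9 6 8 6 6 8 6 8 8 9 9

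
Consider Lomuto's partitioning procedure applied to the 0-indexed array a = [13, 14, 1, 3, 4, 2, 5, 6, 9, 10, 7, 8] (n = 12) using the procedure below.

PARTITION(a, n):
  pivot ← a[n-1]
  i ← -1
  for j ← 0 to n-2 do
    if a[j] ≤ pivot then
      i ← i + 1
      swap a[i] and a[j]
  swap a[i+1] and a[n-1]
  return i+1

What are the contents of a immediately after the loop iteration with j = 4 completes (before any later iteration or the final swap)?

pivot=8, i=-1
j=0: 13>8, skip
j=1: 14>8, skip
j=2: 1≤8, i=0, swap(0,2) ⇒ [1, 14, 13, 3, 4, 2, 5, 6, 9, 10, 7, 8]
j=3: 3≤8, i=1, swap(1,3) ⇒ [1, 3, 13, 14, 4, 2, 5, 6, 9, 10, 7, 8]
j=4: 4≤8, i=2, swap(2,4) ⇒ [1, 3, 4, 14, 13, 2, 5, 6, 9, 10, 7, 8]
(after j=4) a = [1, 3, 4, 14, 13, 2, 5, 6, 9, 10, 7, 8]

[1, 3, 4, 14, 13, 2, 5, 6, 9, 10, 7, 8]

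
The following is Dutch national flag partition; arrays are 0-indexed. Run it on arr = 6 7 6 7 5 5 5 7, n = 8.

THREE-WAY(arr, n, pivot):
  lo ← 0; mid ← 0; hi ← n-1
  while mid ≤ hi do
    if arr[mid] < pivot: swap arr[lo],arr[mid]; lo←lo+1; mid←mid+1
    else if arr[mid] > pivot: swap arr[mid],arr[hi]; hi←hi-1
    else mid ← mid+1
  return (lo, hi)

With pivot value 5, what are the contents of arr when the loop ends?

pivot = 5; lo=0, mid=0, hi=7
arr[mid]=6>5: swap arr[0],arr[7]; hi=6 → 7 7 6 7 5 5 5 6
arr[mid]=7>5: swap arr[0],arr[6]; hi=5 → 5 7 6 7 5 5 7 6
arr[mid]=5=5: mid=1
arr[mid]=7>5: swap arr[1],arr[5]; hi=4 → 5 5 6 7 5 7 7 6
arr[mid]=5=5: mid=2
arr[mid]=6>5: swap arr[2],arr[4]; hi=3 → 5 5 5 7 6 7 7 6
arr[mid]=5=5: mid=3
arr[mid]=7>5: swap arr[3],arr[3]; hi=2 → 5 5 5 7 6 7 7 6
end: lo=0, hi=2; arr = 5 5 5 7 6 7 7 6

5 5 5 7 6 7 7 6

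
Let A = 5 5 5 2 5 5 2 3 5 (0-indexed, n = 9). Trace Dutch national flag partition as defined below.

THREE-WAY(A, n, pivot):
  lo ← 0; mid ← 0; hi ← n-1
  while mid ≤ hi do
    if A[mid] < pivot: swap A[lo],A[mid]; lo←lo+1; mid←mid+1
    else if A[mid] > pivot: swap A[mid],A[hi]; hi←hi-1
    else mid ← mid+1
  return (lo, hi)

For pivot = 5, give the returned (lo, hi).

pivot = 5; lo=0, mid=0, hi=8
A[mid]=5=5: mid=1
A[mid]=5=5: mid=2
A[mid]=5=5: mid=3
A[mid]=2<5: swap A[0],A[3]; lo=1,mid=4 → 2 5 5 5 5 5 2 3 5
A[mid]=5=5: mid=5
A[mid]=5=5: mid=6
A[mid]=2<5: swap A[1],A[6]; lo=2,mid=7 → 2 2 5 5 5 5 5 3 5
A[mid]=3<5: swap A[2],A[7]; lo=3,mid=8 → 2 2 3 5 5 5 5 5 5
A[mid]=5=5: mid=9
end: lo=3, hi=8; A = 2 2 3 5 5 5 5 5 5

(3, 8)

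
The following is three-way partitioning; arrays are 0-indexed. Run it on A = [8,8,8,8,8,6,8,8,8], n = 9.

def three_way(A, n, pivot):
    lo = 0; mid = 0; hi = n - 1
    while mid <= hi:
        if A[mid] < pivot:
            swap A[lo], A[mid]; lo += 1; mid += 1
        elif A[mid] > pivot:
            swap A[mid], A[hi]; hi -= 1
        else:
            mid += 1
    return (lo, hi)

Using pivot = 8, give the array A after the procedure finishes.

[6,8,8,8,8,8,8,8,8]

pivot = 8; lo=0, mid=0, hi=8
A[mid]=8=8: mid=1
A[mid]=8=8: mid=2
A[mid]=8=8: mid=3
A[mid]=8=8: mid=4
A[mid]=8=8: mid=5
A[mid]=6<8: swap A[0],A[5]; lo=1,mid=6 → [6,8,8,8,8,8,8,8,8]
A[mid]=8=8: mid=7
A[mid]=8=8: mid=8
A[mid]=8=8: mid=9
end: lo=1, hi=8; A = [6,8,8,8,8,8,8,8,8]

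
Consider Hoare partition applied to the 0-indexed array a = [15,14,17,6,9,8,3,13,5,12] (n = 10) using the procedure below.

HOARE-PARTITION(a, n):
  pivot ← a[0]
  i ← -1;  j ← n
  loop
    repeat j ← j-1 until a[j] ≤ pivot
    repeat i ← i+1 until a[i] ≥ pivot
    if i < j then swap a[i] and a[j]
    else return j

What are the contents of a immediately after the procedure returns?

pivot=15
j stops at 9 (12), i stops at 0 (15); swap ⇒ [12,14,17,6,9,8,3,13,5,15]
j stops at 8 (5), i stops at 2 (17); swap ⇒ [12,14,5,6,9,8,3,13,17,15]
j stops at 7, i stops at 8; i≥j ⇒ return 7. a=[12,14,5,6,9,8,3,13,17,15]

[12,14,5,6,9,8,3,13,17,15]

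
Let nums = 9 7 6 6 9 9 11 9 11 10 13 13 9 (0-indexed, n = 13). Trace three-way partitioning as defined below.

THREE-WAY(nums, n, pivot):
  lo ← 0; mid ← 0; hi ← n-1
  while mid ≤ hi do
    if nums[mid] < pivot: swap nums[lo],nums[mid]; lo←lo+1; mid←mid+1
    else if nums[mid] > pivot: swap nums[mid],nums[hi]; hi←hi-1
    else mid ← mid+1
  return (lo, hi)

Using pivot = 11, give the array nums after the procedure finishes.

9 7 6 6 9 9 9 10 9 11 11 13 13

pivot = 11; lo=0, mid=0, hi=12
nums[mid]=9<11: swap nums[0],nums[0]; lo=1,mid=1 → 9 7 6 6 9 9 11 9 11 10 13 13 9
nums[mid]=7<11: swap nums[1],nums[1]; lo=2,mid=2 → 9 7 6 6 9 9 11 9 11 10 13 13 9
nums[mid]=6<11: swap nums[2],nums[2]; lo=3,mid=3 → 9 7 6 6 9 9 11 9 11 10 13 13 9
nums[mid]=6<11: swap nums[3],nums[3]; lo=4,mid=4 → 9 7 6 6 9 9 11 9 11 10 13 13 9
nums[mid]=9<11: swap nums[4],nums[4]; lo=5,mid=5 → 9 7 6 6 9 9 11 9 11 10 13 13 9
nums[mid]=9<11: swap nums[5],nums[5]; lo=6,mid=6 → 9 7 6 6 9 9 11 9 11 10 13 13 9
nums[mid]=11=11: mid=7
nums[mid]=9<11: swap nums[6],nums[7]; lo=7,mid=8 → 9 7 6 6 9 9 9 11 11 10 13 13 9
nums[mid]=11=11: mid=9
nums[mid]=10<11: swap nums[7],nums[9]; lo=8,mid=10 → 9 7 6 6 9 9 9 10 11 11 13 13 9
nums[mid]=13>11: swap nums[10],nums[12]; hi=11 → 9 7 6 6 9 9 9 10 11 11 9 13 13
nums[mid]=9<11: swap nums[8],nums[10]; lo=9,mid=11 → 9 7 6 6 9 9 9 10 9 11 11 13 13
nums[mid]=13>11: swap nums[11],nums[11]; hi=10 → 9 7 6 6 9 9 9 10 9 11 11 13 13
end: lo=9, hi=10; nums = 9 7 6 6 9 9 9 10 9 11 11 13 13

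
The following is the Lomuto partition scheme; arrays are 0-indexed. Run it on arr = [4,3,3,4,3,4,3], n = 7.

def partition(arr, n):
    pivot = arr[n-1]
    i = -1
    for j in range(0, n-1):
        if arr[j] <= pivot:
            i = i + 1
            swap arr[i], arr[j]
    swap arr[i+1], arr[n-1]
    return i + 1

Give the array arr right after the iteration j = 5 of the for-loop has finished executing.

pivot=3, i=-1
j=0: 4>3, skip
j=1: 3≤3, i=0, swap(0,1) ⇒ [3,4,3,4,3,4,3]
j=2: 3≤3, i=1, swap(1,2) ⇒ [3,3,4,4,3,4,3]
j=3: 4>3, skip
j=4: 3≤3, i=2, swap(2,4) ⇒ [3,3,3,4,4,4,3]
j=5: 4>3, skip
(after j=5) arr = [3,3,3,4,4,4,3]

[3,3,3,4,4,4,3]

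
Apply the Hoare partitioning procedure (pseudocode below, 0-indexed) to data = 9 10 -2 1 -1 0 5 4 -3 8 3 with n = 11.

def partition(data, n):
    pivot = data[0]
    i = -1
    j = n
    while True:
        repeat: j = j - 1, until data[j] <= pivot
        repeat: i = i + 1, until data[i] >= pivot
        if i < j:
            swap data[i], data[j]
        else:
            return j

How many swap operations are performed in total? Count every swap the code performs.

2

pivot = data[0] = 9; i = -1, j = 11
j→10 (data[10]=3≤9), i→0 (data[0]=9≥9); i<j, swap → 3 10 -2 1 -1 0 5 4 -3 8 9
j→9 (data[9]=8≤9), i→1 (data[1]=10≥9); i<j, swap → 3 8 -2 1 -1 0 5 4 -3 10 9
j→8, i→9; i≥j, return j=8. data = 3 8 -2 1 -1 0 5 4 -3 10 9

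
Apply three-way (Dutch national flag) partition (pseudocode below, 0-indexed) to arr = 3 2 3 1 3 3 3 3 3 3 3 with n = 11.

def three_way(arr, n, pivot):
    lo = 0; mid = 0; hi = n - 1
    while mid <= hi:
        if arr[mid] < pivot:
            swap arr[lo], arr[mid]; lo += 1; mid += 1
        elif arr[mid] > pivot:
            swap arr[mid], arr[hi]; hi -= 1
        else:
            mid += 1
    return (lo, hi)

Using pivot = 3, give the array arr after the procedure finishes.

pivot = 3; lo=0, mid=0, hi=10
arr[mid]=3=3: mid=1
arr[mid]=2<3: swap arr[0],arr[1]; lo=1,mid=2 → 2 3 3 1 3 3 3 3 3 3 3
arr[mid]=3=3: mid=3
arr[mid]=1<3: swap arr[1],arr[3]; lo=2,mid=4 → 2 1 3 3 3 3 3 3 3 3 3
arr[mid]=3=3: mid=5
arr[mid]=3=3: mid=6
arr[mid]=3=3: mid=7
arr[mid]=3=3: mid=8
arr[mid]=3=3: mid=9
arr[mid]=3=3: mid=10
arr[mid]=3=3: mid=11
end: lo=2, hi=10; arr = 2 1 3 3 3 3 3 3 3 3 3

2 1 3 3 3 3 3 3 3 3 3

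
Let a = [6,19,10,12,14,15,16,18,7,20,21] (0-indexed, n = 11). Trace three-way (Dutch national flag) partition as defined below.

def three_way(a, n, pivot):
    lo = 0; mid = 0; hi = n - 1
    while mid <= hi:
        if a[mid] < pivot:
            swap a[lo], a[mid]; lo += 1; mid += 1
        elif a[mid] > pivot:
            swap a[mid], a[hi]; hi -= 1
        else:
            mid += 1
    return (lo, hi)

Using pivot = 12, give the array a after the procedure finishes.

lo=0 mid=0 hi=10
6<12: swap(0,0), lo=1 mid=1 ⇒ [6,19,10,12,14,15,16,18,7,20,21]
19>12: swap(1,10), hi=9 ⇒ [6,21,10,12,14,15,16,18,7,20,19]
21>12: swap(1,9), hi=8 ⇒ [6,20,10,12,14,15,16,18,7,21,19]
20>12: swap(1,8), hi=7 ⇒ [6,7,10,12,14,15,16,18,20,21,19]
7<12: swap(1,1), lo=2 mid=2 ⇒ [6,7,10,12,14,15,16,18,20,21,19]
10<12: swap(2,2), lo=3 mid=3 ⇒ [6,7,10,12,14,15,16,18,20,21,19]
12=12: mid=4
14>12: swap(4,7), hi=6 ⇒ [6,7,10,12,18,15,16,14,20,21,19]
18>12: swap(4,6), hi=5 ⇒ [6,7,10,12,16,15,18,14,20,21,19]
16>12: swap(4,5), hi=4 ⇒ [6,7,10,12,15,16,18,14,20,21,19]
15>12: swap(4,4), hi=3 ⇒ [6,7,10,12,15,16,18,14,20,21,19]
done. lo=3 hi=3; a=[6,7,10,12,15,16,18,14,20,21,19]

[6,7,10,12,15,16,18,14,20,21,19]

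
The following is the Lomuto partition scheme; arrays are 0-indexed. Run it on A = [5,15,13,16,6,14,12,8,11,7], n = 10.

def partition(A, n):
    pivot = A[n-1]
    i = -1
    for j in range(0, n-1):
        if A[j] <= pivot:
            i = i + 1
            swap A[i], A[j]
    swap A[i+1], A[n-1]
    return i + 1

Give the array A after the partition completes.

[5,6,7,16,15,14,12,8,11,13]

pivot=7, i=-1
j=0: 5≤7, i=0, swap(0,0) ⇒ [5,15,13,16,6,14,12,8,11,7]
j=1: 15>7, skip
j=2: 13>7, skip
j=3: 16>7, skip
j=4: 6≤7, i=1, swap(1,4) ⇒ [5,6,13,16,15,14,12,8,11,7]
j=5: 14>7, skip
j=6: 12>7, skip
j=7: 8>7, skip
j=8: 11>7, skip
swap(2,9) ⇒ [5,6,7,16,15,14,12,8,11,13]; return 2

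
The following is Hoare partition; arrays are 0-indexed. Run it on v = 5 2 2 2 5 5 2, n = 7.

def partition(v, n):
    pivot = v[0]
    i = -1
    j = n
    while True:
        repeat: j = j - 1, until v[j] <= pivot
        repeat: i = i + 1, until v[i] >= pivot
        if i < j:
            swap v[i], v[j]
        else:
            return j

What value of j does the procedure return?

4

pivot = v[0] = 5; i = -1, j = 7
j→6 (v[6]=2≤5), i→0 (v[0]=5≥5); i<j, swap → 2 2 2 2 5 5 5
j→5 (v[5]=5≤5), i→4 (v[4]=5≥5); i<j, swap → 2 2 2 2 5 5 5
j→4, i→5; i≥j, return j=4. v = 2 2 2 2 5 5 5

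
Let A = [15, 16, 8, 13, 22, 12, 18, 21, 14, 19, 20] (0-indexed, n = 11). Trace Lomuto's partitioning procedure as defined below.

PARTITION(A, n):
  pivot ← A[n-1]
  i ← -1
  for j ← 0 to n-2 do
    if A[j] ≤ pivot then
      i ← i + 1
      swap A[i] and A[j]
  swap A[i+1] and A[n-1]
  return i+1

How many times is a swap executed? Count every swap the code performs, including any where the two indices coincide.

pivot = A[10] = 20; i = -1
j=0: A[0]=15 ≤ 20 → i=0, swap A[0],A[0] (no change) → [15, 16, 8, 13, 22, 12, 18, 21, 14, 19, 20]
j=1: A[1]=16 ≤ 20 → i=1, swap A[1],A[1] (no change) → [15, 16, 8, 13, 22, 12, 18, 21, 14, 19, 20]
j=2: A[2]=8 ≤ 20 → i=2, swap A[2],A[2] (no change) → [15, 16, 8, 13, 22, 12, 18, 21, 14, 19, 20]
j=3: A[3]=13 ≤ 20 → i=3, swap A[3],A[3] (no change) → [15, 16, 8, 13, 22, 12, 18, 21, 14, 19, 20]
j=4: A[4]=22 > 20 → no swap
j=5: A[5]=12 ≤ 20 → i=4, swap A[4],A[5] → [15, 16, 8, 13, 12, 22, 18, 21, 14, 19, 20]
j=6: A[6]=18 ≤ 20 → i=5, swap A[5],A[6] → [15, 16, 8, 13, 12, 18, 22, 21, 14, 19, 20]
j=7: A[7]=21 > 20 → no swap
j=8: A[8]=14 ≤ 20 → i=6, swap A[6],A[8] → [15, 16, 8, 13, 12, 18, 14, 21, 22, 19, 20]
j=9: A[9]=19 ≤ 20 → i=7, swap A[7],A[9] → [15, 16, 8, 13, 12, 18, 14, 19, 22, 21, 20]
final swap A[8],A[10] → [15, 16, 8, 13, 12, 18, 14, 19, 20, 21, 22]; return 8

9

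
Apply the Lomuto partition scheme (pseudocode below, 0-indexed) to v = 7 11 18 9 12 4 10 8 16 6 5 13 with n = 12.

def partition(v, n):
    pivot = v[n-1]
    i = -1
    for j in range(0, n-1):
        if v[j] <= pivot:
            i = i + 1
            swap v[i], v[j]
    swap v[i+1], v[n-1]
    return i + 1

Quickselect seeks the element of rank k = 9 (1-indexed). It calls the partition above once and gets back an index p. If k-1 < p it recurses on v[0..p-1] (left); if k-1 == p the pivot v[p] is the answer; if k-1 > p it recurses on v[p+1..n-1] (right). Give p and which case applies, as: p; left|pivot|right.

pivot=13, i=-1
j=0: 7≤13, i=0, swap(0,0) ⇒ 7 11 18 9 12 4 10 8 16 6 5 13
j=1: 11≤13, i=1, swap(1,1) ⇒ 7 11 18 9 12 4 10 8 16 6 5 13
j=2: 18>13, skip
j=3: 9≤13, i=2, swap(2,3) ⇒ 7 11 9 18 12 4 10 8 16 6 5 13
j=4: 12≤13, i=3, swap(3,4) ⇒ 7 11 9 12 18 4 10 8 16 6 5 13
j=5: 4≤13, i=4, swap(4,5) ⇒ 7 11 9 12 4 18 10 8 16 6 5 13
j=6: 10≤13, i=5, swap(5,6) ⇒ 7 11 9 12 4 10 18 8 16 6 5 13
j=7: 8≤13, i=6, swap(6,7) ⇒ 7 11 9 12 4 10 8 18 16 6 5 13
j=8: 16>13, skip
j=9: 6≤13, i=7, swap(7,9) ⇒ 7 11 9 12 4 10 8 6 16 18 5 13
j=10: 5≤13, i=8, swap(8,10) ⇒ 7 11 9 12 4 10 8 6 5 18 16 13
swap(9,11) ⇒ 7 11 9 12 4 10 8 6 5 13 16 18; return 9
p = 9; k-1 = 8 < 9 ⇒ left

9; left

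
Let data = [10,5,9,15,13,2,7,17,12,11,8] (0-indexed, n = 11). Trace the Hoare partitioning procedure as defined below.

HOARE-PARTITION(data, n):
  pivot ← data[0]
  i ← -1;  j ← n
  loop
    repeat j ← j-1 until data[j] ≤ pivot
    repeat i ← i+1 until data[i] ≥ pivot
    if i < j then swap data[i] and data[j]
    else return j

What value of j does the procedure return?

pivot = data[0] = 10; i = -1, j = 11
j→10 (data[10]=8≤10), i→0 (data[0]=10≥10); i<j, swap → [8,5,9,15,13,2,7,17,12,11,10]
j→6 (data[6]=7≤10), i→3 (data[3]=15≥10); i<j, swap → [8,5,9,7,13,2,15,17,12,11,10]
j→5 (data[5]=2≤10), i→4 (data[4]=13≥10); i<j, swap → [8,5,9,7,2,13,15,17,12,11,10]
j→4, i→5; i≥j, return j=4. data = [8,5,9,7,2,13,15,17,12,11,10]

4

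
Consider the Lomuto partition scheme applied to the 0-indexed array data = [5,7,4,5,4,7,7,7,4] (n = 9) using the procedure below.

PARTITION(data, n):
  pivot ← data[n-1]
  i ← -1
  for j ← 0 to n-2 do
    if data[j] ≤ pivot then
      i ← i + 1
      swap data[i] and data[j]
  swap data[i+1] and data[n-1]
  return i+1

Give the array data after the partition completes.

[4,4,4,5,7,7,7,7,5]

pivot = data[8] = 4; i = -1
j=0: data[0]=5 > 4 → no swap
j=1: data[1]=7 > 4 → no swap
j=2: data[2]=4 ≤ 4 → i=0, swap data[0],data[2] → [4,7,5,5,4,7,7,7,4]
j=3: data[3]=5 > 4 → no swap
j=4: data[4]=4 ≤ 4 → i=1, swap data[1],data[4] → [4,4,5,5,7,7,7,7,4]
j=5: data[5]=7 > 4 → no swap
j=6: data[6]=7 > 4 → no swap
j=7: data[7]=7 > 4 → no swap
final swap data[2],data[8] → [4,4,4,5,7,7,7,7,5]; return 2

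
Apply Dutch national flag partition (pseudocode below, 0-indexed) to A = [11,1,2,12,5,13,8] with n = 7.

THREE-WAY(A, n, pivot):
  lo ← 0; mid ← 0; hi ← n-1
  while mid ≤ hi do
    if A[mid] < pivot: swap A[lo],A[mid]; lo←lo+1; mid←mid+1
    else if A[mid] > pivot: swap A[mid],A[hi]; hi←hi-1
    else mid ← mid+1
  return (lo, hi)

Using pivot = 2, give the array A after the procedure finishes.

[1,2,12,5,13,8,11]

pivot = 2; lo=0, mid=0, hi=6
A[mid]=11>2: swap A[0],A[6]; hi=5 → [8,1,2,12,5,13,11]
A[mid]=8>2: swap A[0],A[5]; hi=4 → [13,1,2,12,5,8,11]
A[mid]=13>2: swap A[0],A[4]; hi=3 → [5,1,2,12,13,8,11]
A[mid]=5>2: swap A[0],A[3]; hi=2 → [12,1,2,5,13,8,11]
A[mid]=12>2: swap A[0],A[2]; hi=1 → [2,1,12,5,13,8,11]
A[mid]=2=2: mid=1
A[mid]=1<2: swap A[0],A[1]; lo=1,mid=2 → [1,2,12,5,13,8,11]
end: lo=1, hi=1; A = [1,2,12,5,13,8,11]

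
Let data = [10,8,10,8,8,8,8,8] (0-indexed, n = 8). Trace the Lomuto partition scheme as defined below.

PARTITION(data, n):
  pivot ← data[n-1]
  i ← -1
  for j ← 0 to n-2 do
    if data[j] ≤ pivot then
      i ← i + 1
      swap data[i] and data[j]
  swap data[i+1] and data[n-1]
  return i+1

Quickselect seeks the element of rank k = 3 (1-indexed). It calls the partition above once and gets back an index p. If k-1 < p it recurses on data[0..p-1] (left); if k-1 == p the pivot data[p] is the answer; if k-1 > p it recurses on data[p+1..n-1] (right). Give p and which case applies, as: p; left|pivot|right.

pivot=8, i=-1
j=0: 10>8, skip
j=1: 8≤8, i=0, swap(0,1) ⇒ [8,10,10,8,8,8,8,8]
j=2: 10>8, skip
j=3: 8≤8, i=1, swap(1,3) ⇒ [8,8,10,10,8,8,8,8]
j=4: 8≤8, i=2, swap(2,4) ⇒ [8,8,8,10,10,8,8,8]
j=5: 8≤8, i=3, swap(3,5) ⇒ [8,8,8,8,10,10,8,8]
j=6: 8≤8, i=4, swap(4,6) ⇒ [8,8,8,8,8,10,10,8]
swap(5,7) ⇒ [8,8,8,8,8,8,10,10]; return 5
p = 5; k-1 = 2 < 5 ⇒ left

5; left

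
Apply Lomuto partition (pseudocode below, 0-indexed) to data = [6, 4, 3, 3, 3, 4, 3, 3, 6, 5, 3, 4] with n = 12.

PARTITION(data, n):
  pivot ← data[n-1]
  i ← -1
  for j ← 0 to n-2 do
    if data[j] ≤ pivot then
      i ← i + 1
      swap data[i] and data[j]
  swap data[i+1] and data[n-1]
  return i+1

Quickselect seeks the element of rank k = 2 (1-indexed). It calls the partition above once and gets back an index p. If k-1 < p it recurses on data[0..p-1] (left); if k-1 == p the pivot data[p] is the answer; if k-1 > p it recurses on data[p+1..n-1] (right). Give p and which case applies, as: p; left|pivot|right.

8; left

pivot = data[11] = 4; i = -1
j=0: data[0]=6 > 4 → no swap
j=1: data[1]=4 ≤ 4 → i=0, swap data[0],data[1] → [4, 6, 3, 3, 3, 4, 3, 3, 6, 5, 3, 4]
j=2: data[2]=3 ≤ 4 → i=1, swap data[1],data[2] → [4, 3, 6, 3, 3, 4, 3, 3, 6, 5, 3, 4]
j=3: data[3]=3 ≤ 4 → i=2, swap data[2],data[3] → [4, 3, 3, 6, 3, 4, 3, 3, 6, 5, 3, 4]
j=4: data[4]=3 ≤ 4 → i=3, swap data[3],data[4] → [4, 3, 3, 3, 6, 4, 3, 3, 6, 5, 3, 4]
j=5: data[5]=4 ≤ 4 → i=4, swap data[4],data[5] → [4, 3, 3, 3, 4, 6, 3, 3, 6, 5, 3, 4]
j=6: data[6]=3 ≤ 4 → i=5, swap data[5],data[6] → [4, 3, 3, 3, 4, 3, 6, 3, 6, 5, 3, 4]
j=7: data[7]=3 ≤ 4 → i=6, swap data[6],data[7] → [4, 3, 3, 3, 4, 3, 3, 6, 6, 5, 3, 4]
j=8: data[8]=6 > 4 → no swap
j=9: data[9]=5 > 4 → no swap
j=10: data[10]=3 ≤ 4 → i=7, swap data[7],data[10] → [4, 3, 3, 3, 4, 3, 3, 3, 6, 5, 6, 4]
final swap data[8],data[11] → [4, 3, 3, 3, 4, 3, 3, 3, 4, 5, 6, 6]; return 8
p = 8; k-1 = 1 < 8 ⇒ left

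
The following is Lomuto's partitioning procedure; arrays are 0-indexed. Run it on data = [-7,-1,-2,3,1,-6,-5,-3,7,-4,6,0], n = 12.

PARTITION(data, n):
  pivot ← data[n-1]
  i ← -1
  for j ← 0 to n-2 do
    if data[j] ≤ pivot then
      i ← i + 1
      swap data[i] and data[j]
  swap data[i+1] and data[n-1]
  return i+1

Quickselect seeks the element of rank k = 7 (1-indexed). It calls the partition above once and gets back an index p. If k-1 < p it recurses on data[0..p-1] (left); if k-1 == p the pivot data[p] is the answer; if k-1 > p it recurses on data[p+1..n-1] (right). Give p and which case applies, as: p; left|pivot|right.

pivot=0, i=-1
j=0: -7≤0, i=0, swap(0,0) ⇒ [-7,-1,-2,3,1,-6,-5,-3,7,-4,6,0]
j=1: -1≤0, i=1, swap(1,1) ⇒ [-7,-1,-2,3,1,-6,-5,-3,7,-4,6,0]
j=2: -2≤0, i=2, swap(2,2) ⇒ [-7,-1,-2,3,1,-6,-5,-3,7,-4,6,0]
j=3: 3>0, skip
j=4: 1>0, skip
j=5: -6≤0, i=3, swap(3,5) ⇒ [-7,-1,-2,-6,1,3,-5,-3,7,-4,6,0]
j=6: -5≤0, i=4, swap(4,6) ⇒ [-7,-1,-2,-6,-5,3,1,-3,7,-4,6,0]
j=7: -3≤0, i=5, swap(5,7) ⇒ [-7,-1,-2,-6,-5,-3,1,3,7,-4,6,0]
j=8: 7>0, skip
j=9: -4≤0, i=6, swap(6,9) ⇒ [-7,-1,-2,-6,-5,-3,-4,3,7,1,6,0]
j=10: 6>0, skip
swap(7,11) ⇒ [-7,-1,-2,-6,-5,-3,-4,0,7,1,6,3]; return 7
p = 7; k-1 = 6 < 7 ⇒ left

7; left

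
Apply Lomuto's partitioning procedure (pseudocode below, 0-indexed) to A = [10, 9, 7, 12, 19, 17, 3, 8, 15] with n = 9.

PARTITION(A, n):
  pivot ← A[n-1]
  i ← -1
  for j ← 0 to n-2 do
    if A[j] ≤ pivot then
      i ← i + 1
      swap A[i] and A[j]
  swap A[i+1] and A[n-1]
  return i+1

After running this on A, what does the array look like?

[10, 9, 7, 12, 3, 8, 15, 17, 19]

pivot = A[8] = 15; i = -1
j=0: A[0]=10 ≤ 15 → i=0, swap A[0],A[0] (no change) → [10, 9, 7, 12, 19, 17, 3, 8, 15]
j=1: A[1]=9 ≤ 15 → i=1, swap A[1],A[1] (no change) → [10, 9, 7, 12, 19, 17, 3, 8, 15]
j=2: A[2]=7 ≤ 15 → i=2, swap A[2],A[2] (no change) → [10, 9, 7, 12, 19, 17, 3, 8, 15]
j=3: A[3]=12 ≤ 15 → i=3, swap A[3],A[3] (no change) → [10, 9, 7, 12, 19, 17, 3, 8, 15]
j=4: A[4]=19 > 15 → no swap
j=5: A[5]=17 > 15 → no swap
j=6: A[6]=3 ≤ 15 → i=4, swap A[4],A[6] → [10, 9, 7, 12, 3, 17, 19, 8, 15]
j=7: A[7]=8 ≤ 15 → i=5, swap A[5],A[7] → [10, 9, 7, 12, 3, 8, 19, 17, 15]
final swap A[6],A[8] → [10, 9, 7, 12, 3, 8, 15, 17, 19]; return 6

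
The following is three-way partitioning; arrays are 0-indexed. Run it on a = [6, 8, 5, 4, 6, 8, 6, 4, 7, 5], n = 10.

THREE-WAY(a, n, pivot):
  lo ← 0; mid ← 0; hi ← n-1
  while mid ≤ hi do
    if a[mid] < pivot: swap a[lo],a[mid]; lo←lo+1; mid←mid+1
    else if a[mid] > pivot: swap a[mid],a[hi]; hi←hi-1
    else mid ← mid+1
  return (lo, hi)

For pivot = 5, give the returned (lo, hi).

pivot = 5; lo=0, mid=0, hi=9
a[mid]=6>5: swap a[0],a[9]; hi=8 → [5, 8, 5, 4, 6, 8, 6, 4, 7, 6]
a[mid]=5=5: mid=1
a[mid]=8>5: swap a[1],a[8]; hi=7 → [5, 7, 5, 4, 6, 8, 6, 4, 8, 6]
a[mid]=7>5: swap a[1],a[7]; hi=6 → [5, 4, 5, 4, 6, 8, 6, 7, 8, 6]
a[mid]=4<5: swap a[0],a[1]; lo=1,mid=2 → [4, 5, 5, 4, 6, 8, 6, 7, 8, 6]
a[mid]=5=5: mid=3
a[mid]=4<5: swap a[1],a[3]; lo=2,mid=4 → [4, 4, 5, 5, 6, 8, 6, 7, 8, 6]
a[mid]=6>5: swap a[4],a[6]; hi=5 → [4, 4, 5, 5, 6, 8, 6, 7, 8, 6]
a[mid]=6>5: swap a[4],a[5]; hi=4 → [4, 4, 5, 5, 8, 6, 6, 7, 8, 6]
a[mid]=8>5: swap a[4],a[4]; hi=3 → [4, 4, 5, 5, 8, 6, 6, 7, 8, 6]
end: lo=2, hi=3; a = [4, 4, 5, 5, 8, 6, 6, 7, 8, 6]

(2, 3)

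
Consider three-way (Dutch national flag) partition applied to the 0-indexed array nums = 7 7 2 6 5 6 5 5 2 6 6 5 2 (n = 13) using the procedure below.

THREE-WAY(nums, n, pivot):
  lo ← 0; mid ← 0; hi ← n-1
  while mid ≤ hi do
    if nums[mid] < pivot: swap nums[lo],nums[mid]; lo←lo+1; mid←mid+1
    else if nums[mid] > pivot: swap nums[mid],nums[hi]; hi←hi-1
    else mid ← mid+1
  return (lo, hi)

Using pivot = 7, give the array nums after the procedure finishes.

2 6 5 6 5 5 2 6 6 5 2 7 7

pivot = 7; lo=0, mid=0, hi=12
nums[mid]=7=7: mid=1
nums[mid]=7=7: mid=2
nums[mid]=2<7: swap nums[0],nums[2]; lo=1,mid=3 → 2 7 7 6 5 6 5 5 2 6 6 5 2
nums[mid]=6<7: swap nums[1],nums[3]; lo=2,mid=4 → 2 6 7 7 5 6 5 5 2 6 6 5 2
nums[mid]=5<7: swap nums[2],nums[4]; lo=3,mid=5 → 2 6 5 7 7 6 5 5 2 6 6 5 2
nums[mid]=6<7: swap nums[3],nums[5]; lo=4,mid=6 → 2 6 5 6 7 7 5 5 2 6 6 5 2
nums[mid]=5<7: swap nums[4],nums[6]; lo=5,mid=7 → 2 6 5 6 5 7 7 5 2 6 6 5 2
nums[mid]=5<7: swap nums[5],nums[7]; lo=6,mid=8 → 2 6 5 6 5 5 7 7 2 6 6 5 2
nums[mid]=2<7: swap nums[6],nums[8]; lo=7,mid=9 → 2 6 5 6 5 5 2 7 7 6 6 5 2
nums[mid]=6<7: swap nums[7],nums[9]; lo=8,mid=10 → 2 6 5 6 5 5 2 6 7 7 6 5 2
nums[mid]=6<7: swap nums[8],nums[10]; lo=9,mid=11 → 2 6 5 6 5 5 2 6 6 7 7 5 2
nums[mid]=5<7: swap nums[9],nums[11]; lo=10,mid=12 → 2 6 5 6 5 5 2 6 6 5 7 7 2
nums[mid]=2<7: swap nums[10],nums[12]; lo=11,mid=13 → 2 6 5 6 5 5 2 6 6 5 2 7 7
end: lo=11, hi=12; nums = 2 6 5 6 5 5 2 6 6 5 2 7 7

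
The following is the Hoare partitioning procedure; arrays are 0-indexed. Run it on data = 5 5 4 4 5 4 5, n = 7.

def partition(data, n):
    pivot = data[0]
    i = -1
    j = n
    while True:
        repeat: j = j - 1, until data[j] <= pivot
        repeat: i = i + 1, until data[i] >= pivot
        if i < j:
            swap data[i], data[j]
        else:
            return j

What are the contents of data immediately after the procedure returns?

5 4 4 4 5 5 5

pivot = data[0] = 5; i = -1, j = 7
j→6 (data[6]=5≤5), i→0 (data[0]=5≥5); i<j, swap → 5 5 4 4 5 4 5
j→5 (data[5]=4≤5), i→1 (data[1]=5≥5); i<j, swap → 5 4 4 4 5 5 5
j→4, i→4; i≥j, return j=4. data = 5 4 4 4 5 5 5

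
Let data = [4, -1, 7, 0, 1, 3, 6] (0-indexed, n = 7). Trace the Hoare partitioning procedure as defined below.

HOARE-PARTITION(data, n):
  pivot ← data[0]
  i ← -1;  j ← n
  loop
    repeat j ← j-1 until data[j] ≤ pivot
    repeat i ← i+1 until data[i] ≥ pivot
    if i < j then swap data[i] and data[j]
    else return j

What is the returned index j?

3

pivot = data[0] = 4; i = -1, j = 7
j→5 (data[5]=3≤4), i→0 (data[0]=4≥4); i<j, swap → [3, -1, 7, 0, 1, 4, 6]
j→4 (data[4]=1≤4), i→2 (data[2]=7≥4); i<j, swap → [3, -1, 1, 0, 7, 4, 6]
j→3, i→4; i≥j, return j=3. data = [3, -1, 1, 0, 7, 4, 6]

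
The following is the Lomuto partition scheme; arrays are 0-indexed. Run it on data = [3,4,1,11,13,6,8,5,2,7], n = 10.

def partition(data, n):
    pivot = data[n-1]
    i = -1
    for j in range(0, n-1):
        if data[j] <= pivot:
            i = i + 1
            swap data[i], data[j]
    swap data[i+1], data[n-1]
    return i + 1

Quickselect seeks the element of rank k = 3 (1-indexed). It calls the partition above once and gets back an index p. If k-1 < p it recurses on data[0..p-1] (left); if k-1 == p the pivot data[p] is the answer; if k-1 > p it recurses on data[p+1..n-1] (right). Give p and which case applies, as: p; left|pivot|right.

6; left

pivot = data[9] = 7; i = -1
j=0: data[0]=3 ≤ 7 → i=0, swap data[0],data[0] (no change) → [3,4,1,11,13,6,8,5,2,7]
j=1: data[1]=4 ≤ 7 → i=1, swap data[1],data[1] (no change) → [3,4,1,11,13,6,8,5,2,7]
j=2: data[2]=1 ≤ 7 → i=2, swap data[2],data[2] (no change) → [3,4,1,11,13,6,8,5,2,7]
j=3: data[3]=11 > 7 → no swap
j=4: data[4]=13 > 7 → no swap
j=5: data[5]=6 ≤ 7 → i=3, swap data[3],data[5] → [3,4,1,6,13,11,8,5,2,7]
j=6: data[6]=8 > 7 → no swap
j=7: data[7]=5 ≤ 7 → i=4, swap data[4],data[7] → [3,4,1,6,5,11,8,13,2,7]
j=8: data[8]=2 ≤ 7 → i=5, swap data[5],data[8] → [3,4,1,6,5,2,8,13,11,7]
final swap data[6],data[9] → [3,4,1,6,5,2,7,13,11,8]; return 6
p = 6; k-1 = 2 < 6 ⇒ left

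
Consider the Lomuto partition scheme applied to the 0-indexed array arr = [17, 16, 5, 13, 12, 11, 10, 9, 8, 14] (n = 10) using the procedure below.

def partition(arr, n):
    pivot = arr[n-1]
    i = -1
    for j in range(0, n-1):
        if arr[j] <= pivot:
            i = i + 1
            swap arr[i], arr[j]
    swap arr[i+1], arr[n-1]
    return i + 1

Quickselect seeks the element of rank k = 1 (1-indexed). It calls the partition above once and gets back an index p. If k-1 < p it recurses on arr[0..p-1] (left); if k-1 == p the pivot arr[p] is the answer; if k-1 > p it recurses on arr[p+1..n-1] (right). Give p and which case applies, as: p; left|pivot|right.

7; left

pivot=14, i=-1
j=0: 17>14, skip
j=1: 16>14, skip
j=2: 5≤14, i=0, swap(0,2) ⇒ [5, 16, 17, 13, 12, 11, 10, 9, 8, 14]
j=3: 13≤14, i=1, swap(1,3) ⇒ [5, 13, 17, 16, 12, 11, 10, 9, 8, 14]
j=4: 12≤14, i=2, swap(2,4) ⇒ [5, 13, 12, 16, 17, 11, 10, 9, 8, 14]
j=5: 11≤14, i=3, swap(3,5) ⇒ [5, 13, 12, 11, 17, 16, 10, 9, 8, 14]
j=6: 10≤14, i=4, swap(4,6) ⇒ [5, 13, 12, 11, 10, 16, 17, 9, 8, 14]
j=7: 9≤14, i=5, swap(5,7) ⇒ [5, 13, 12, 11, 10, 9, 17, 16, 8, 14]
j=8: 8≤14, i=6, swap(6,8) ⇒ [5, 13, 12, 11, 10, 9, 8, 16, 17, 14]
swap(7,9) ⇒ [5, 13, 12, 11, 10, 9, 8, 14, 17, 16]; return 7
p = 7; k-1 = 0 < 7 ⇒ left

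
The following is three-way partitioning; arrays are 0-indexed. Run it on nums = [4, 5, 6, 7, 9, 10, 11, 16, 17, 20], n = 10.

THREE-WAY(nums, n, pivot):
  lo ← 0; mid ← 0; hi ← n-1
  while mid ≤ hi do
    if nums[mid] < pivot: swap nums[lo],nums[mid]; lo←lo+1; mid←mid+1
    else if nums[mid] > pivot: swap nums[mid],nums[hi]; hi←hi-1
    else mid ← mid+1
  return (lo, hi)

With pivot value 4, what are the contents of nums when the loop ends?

[4, 6, 7, 9, 10, 11, 16, 17, 20, 5]

lo=0 mid=0 hi=9
4=4: mid=1
5>4: swap(1,9), hi=8 ⇒ [4, 20, 6, 7, 9, 10, 11, 16, 17, 5]
20>4: swap(1,8), hi=7 ⇒ [4, 17, 6, 7, 9, 10, 11, 16, 20, 5]
17>4: swap(1,7), hi=6 ⇒ [4, 16, 6, 7, 9, 10, 11, 17, 20, 5]
16>4: swap(1,6), hi=5 ⇒ [4, 11, 6, 7, 9, 10, 16, 17, 20, 5]
11>4: swap(1,5), hi=4 ⇒ [4, 10, 6, 7, 9, 11, 16, 17, 20, 5]
10>4: swap(1,4), hi=3 ⇒ [4, 9, 6, 7, 10, 11, 16, 17, 20, 5]
9>4: swap(1,3), hi=2 ⇒ [4, 7, 6, 9, 10, 11, 16, 17, 20, 5]
7>4: swap(1,2), hi=1 ⇒ [4, 6, 7, 9, 10, 11, 16, 17, 20, 5]
6>4: swap(1,1), hi=0 ⇒ [4, 6, 7, 9, 10, 11, 16, 17, 20, 5]
done. lo=0 hi=0; nums=[4, 6, 7, 9, 10, 11, 16, 17, 20, 5]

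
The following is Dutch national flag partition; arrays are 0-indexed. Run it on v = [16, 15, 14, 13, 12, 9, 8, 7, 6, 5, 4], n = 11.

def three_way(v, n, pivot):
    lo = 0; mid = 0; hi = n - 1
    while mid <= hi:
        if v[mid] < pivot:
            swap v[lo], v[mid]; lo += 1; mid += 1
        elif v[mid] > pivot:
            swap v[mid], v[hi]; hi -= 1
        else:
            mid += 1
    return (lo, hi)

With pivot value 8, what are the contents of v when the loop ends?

[4, 5, 6, 7, 8, 9, 12, 13, 14, 15, 16]

lo=0 mid=0 hi=10
16>8: swap(0,10), hi=9 ⇒ [4, 15, 14, 13, 12, 9, 8, 7, 6, 5, 16]
4<8: swap(0,0), lo=1 mid=1 ⇒ [4, 15, 14, 13, 12, 9, 8, 7, 6, 5, 16]
15>8: swap(1,9), hi=8 ⇒ [4, 5, 14, 13, 12, 9, 8, 7, 6, 15, 16]
5<8: swap(1,1), lo=2 mid=2 ⇒ [4, 5, 14, 13, 12, 9, 8, 7, 6, 15, 16]
14>8: swap(2,8), hi=7 ⇒ [4, 5, 6, 13, 12, 9, 8, 7, 14, 15, 16]
6<8: swap(2,2), lo=3 mid=3 ⇒ [4, 5, 6, 13, 12, 9, 8, 7, 14, 15, 16]
13>8: swap(3,7), hi=6 ⇒ [4, 5, 6, 7, 12, 9, 8, 13, 14, 15, 16]
7<8: swap(3,3), lo=4 mid=4 ⇒ [4, 5, 6, 7, 12, 9, 8, 13, 14, 15, 16]
12>8: swap(4,6), hi=5 ⇒ [4, 5, 6, 7, 8, 9, 12, 13, 14, 15, 16]
8=8: mid=5
9>8: swap(5,5), hi=4 ⇒ [4, 5, 6, 7, 8, 9, 12, 13, 14, 15, 16]
done. lo=4 hi=4; v=[4, 5, 6, 7, 8, 9, 12, 13, 14, 15, 16]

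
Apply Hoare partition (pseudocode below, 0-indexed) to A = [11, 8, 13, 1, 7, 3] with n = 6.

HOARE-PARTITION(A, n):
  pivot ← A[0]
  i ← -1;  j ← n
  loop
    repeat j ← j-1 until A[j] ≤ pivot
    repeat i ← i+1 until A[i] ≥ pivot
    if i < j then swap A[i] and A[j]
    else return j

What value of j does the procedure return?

3

pivot = A[0] = 11; i = -1, j = 6
j→5 (A[5]=3≤11), i→0 (A[0]=11≥11); i<j, swap → [3, 8, 13, 1, 7, 11]
j→4 (A[4]=7≤11), i→2 (A[2]=13≥11); i<j, swap → [3, 8, 7, 1, 13, 11]
j→3, i→4; i≥j, return j=3. A = [3, 8, 7, 1, 13, 11]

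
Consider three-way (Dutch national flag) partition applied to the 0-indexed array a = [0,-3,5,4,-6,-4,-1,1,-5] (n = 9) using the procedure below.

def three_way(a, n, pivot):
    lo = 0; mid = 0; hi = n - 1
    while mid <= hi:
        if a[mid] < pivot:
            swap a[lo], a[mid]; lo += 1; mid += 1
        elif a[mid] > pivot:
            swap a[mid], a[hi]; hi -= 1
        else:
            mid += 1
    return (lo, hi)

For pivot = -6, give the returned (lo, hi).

(0, 0)

lo=0 mid=0 hi=8
0>-6: swap(0,8), hi=7 ⇒ [-5,-3,5,4,-6,-4,-1,1,0]
-5>-6: swap(0,7), hi=6 ⇒ [1,-3,5,4,-6,-4,-1,-5,0]
1>-6: swap(0,6), hi=5 ⇒ [-1,-3,5,4,-6,-4,1,-5,0]
-1>-6: swap(0,5), hi=4 ⇒ [-4,-3,5,4,-6,-1,1,-5,0]
-4>-6: swap(0,4), hi=3 ⇒ [-6,-3,5,4,-4,-1,1,-5,0]
-6=-6: mid=1
-3>-6: swap(1,3), hi=2 ⇒ [-6,4,5,-3,-4,-1,1,-5,0]
4>-6: swap(1,2), hi=1 ⇒ [-6,5,4,-3,-4,-1,1,-5,0]
5>-6: swap(1,1), hi=0 ⇒ [-6,5,4,-3,-4,-1,1,-5,0]
done. lo=0 hi=0; a=[-6,5,4,-3,-4,-1,1,-5,0]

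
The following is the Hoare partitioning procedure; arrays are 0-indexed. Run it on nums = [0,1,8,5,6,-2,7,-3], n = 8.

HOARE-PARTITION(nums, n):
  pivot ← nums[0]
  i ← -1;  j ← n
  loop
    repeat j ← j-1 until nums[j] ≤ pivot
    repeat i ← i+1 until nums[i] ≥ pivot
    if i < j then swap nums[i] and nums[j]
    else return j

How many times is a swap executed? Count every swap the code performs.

2

pivot = nums[0] = 0; i = -1, j = 8
j→7 (nums[7]=-3≤0), i→0 (nums[0]=0≥0); i<j, swap → [-3,1,8,5,6,-2,7,0]
j→5 (nums[5]=-2≤0), i→1 (nums[1]=1≥0); i<j, swap → [-3,-2,8,5,6,1,7,0]
j→1, i→2; i≥j, return j=1. nums = [-3,-2,8,5,6,1,7,0]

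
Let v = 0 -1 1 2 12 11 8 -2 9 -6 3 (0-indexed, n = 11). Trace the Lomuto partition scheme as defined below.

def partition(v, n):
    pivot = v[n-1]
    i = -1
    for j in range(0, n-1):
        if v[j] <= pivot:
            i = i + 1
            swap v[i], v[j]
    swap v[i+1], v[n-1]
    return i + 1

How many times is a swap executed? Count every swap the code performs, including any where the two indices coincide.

7

pivot=3, i=-1
j=0: 0≤3, i=0, swap(0,0) ⇒ 0 -1 1 2 12 11 8 -2 9 -6 3
j=1: -1≤3, i=1, swap(1,1) ⇒ 0 -1 1 2 12 11 8 -2 9 -6 3
j=2: 1≤3, i=2, swap(2,2) ⇒ 0 -1 1 2 12 11 8 -2 9 -6 3
j=3: 2≤3, i=3, swap(3,3) ⇒ 0 -1 1 2 12 11 8 -2 9 -6 3
j=4: 12>3, skip
j=5: 11>3, skip
j=6: 8>3, skip
j=7: -2≤3, i=4, swap(4,7) ⇒ 0 -1 1 2 -2 11 8 12 9 -6 3
j=8: 9>3, skip
j=9: -6≤3, i=5, swap(5,9) ⇒ 0 -1 1 2 -2 -6 8 12 9 11 3
swap(6,10) ⇒ 0 -1 1 2 -2 -6 3 12 9 11 8; return 6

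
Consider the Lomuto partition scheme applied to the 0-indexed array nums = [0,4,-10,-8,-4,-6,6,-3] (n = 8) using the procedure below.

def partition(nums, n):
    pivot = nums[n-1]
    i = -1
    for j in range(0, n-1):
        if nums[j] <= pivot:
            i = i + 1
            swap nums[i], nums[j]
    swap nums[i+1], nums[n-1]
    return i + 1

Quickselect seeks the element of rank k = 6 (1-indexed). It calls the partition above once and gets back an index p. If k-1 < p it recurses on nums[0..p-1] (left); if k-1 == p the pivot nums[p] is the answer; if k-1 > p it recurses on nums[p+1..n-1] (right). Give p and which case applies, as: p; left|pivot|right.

pivot = nums[7] = -3; i = -1
j=0: nums[0]=0 > -3 → no swap
j=1: nums[1]=4 > -3 → no swap
j=2: nums[2]=-10 ≤ -3 → i=0, swap nums[0],nums[2] → [-10,4,0,-8,-4,-6,6,-3]
j=3: nums[3]=-8 ≤ -3 → i=1, swap nums[1],nums[3] → [-10,-8,0,4,-4,-6,6,-3]
j=4: nums[4]=-4 ≤ -3 → i=2, swap nums[2],nums[4] → [-10,-8,-4,4,0,-6,6,-3]
j=5: nums[5]=-6 ≤ -3 → i=3, swap nums[3],nums[5] → [-10,-8,-4,-6,0,4,6,-3]
j=6: nums[6]=6 > -3 → no swap
final swap nums[4],nums[7] → [-10,-8,-4,-6,-3,4,6,0]; return 4
p = 4; k-1 = 5 > 4 ⇒ right

4; right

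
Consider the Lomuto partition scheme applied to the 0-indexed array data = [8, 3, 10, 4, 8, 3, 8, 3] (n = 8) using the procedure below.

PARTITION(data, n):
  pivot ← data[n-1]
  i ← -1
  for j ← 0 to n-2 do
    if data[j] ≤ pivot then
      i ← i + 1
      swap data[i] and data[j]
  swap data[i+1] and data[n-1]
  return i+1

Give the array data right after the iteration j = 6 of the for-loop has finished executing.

pivot=3, i=-1
j=0: 8>3, skip
j=1: 3≤3, i=0, swap(0,1) ⇒ [3, 8, 10, 4, 8, 3, 8, 3]
j=2: 10>3, skip
j=3: 4>3, skip
j=4: 8>3, skip
j=5: 3≤3, i=1, swap(1,5) ⇒ [3, 3, 10, 4, 8, 8, 8, 3]
j=6: 8>3, skip
(after j=6) data = [3, 3, 10, 4, 8, 8, 8, 3]

[3, 3, 10, 4, 8, 8, 8, 3]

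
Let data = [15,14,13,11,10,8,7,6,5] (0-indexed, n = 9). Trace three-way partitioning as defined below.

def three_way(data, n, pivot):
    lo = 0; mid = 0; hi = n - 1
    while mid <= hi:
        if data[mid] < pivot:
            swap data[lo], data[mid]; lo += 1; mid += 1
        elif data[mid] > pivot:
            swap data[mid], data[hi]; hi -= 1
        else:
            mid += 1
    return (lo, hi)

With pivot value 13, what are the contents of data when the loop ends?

pivot = 13; lo=0, mid=0, hi=8
data[mid]=15>13: swap data[0],data[8]; hi=7 → [5,14,13,11,10,8,7,6,15]
data[mid]=5<13: swap data[0],data[0]; lo=1,mid=1 → [5,14,13,11,10,8,7,6,15]
data[mid]=14>13: swap data[1],data[7]; hi=6 → [5,6,13,11,10,8,7,14,15]
data[mid]=6<13: swap data[1],data[1]; lo=2,mid=2 → [5,6,13,11,10,8,7,14,15]
data[mid]=13=13: mid=3
data[mid]=11<13: swap data[2],data[3]; lo=3,mid=4 → [5,6,11,13,10,8,7,14,15]
data[mid]=10<13: swap data[3],data[4]; lo=4,mid=5 → [5,6,11,10,13,8,7,14,15]
data[mid]=8<13: swap data[4],data[5]; lo=5,mid=6 → [5,6,11,10,8,13,7,14,15]
data[mid]=7<13: swap data[5],data[6]; lo=6,mid=7 → [5,6,11,10,8,7,13,14,15]
end: lo=6, hi=6; data = [5,6,11,10,8,7,13,14,15]

[5,6,11,10,8,7,13,14,15]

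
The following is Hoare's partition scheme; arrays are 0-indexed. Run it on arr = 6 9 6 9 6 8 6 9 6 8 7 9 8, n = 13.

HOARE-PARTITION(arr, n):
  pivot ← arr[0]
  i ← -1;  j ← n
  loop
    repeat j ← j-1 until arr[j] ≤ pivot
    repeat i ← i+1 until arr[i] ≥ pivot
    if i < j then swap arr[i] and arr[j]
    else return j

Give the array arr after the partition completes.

pivot=6
j stops at 8 (6), i stops at 0 (6); swap ⇒ 6 9 6 9 6 8 6 9 6 8 7 9 8
j stops at 6 (6), i stops at 1 (9); swap ⇒ 6 6 6 9 6 8 9 9 6 8 7 9 8
j stops at 4 (6), i stops at 2 (6); swap ⇒ 6 6 6 9 6 8 9 9 6 8 7 9 8
j stops at 2, i stops at 3; i≥j ⇒ return 2. arr=6 6 6 9 6 8 9 9 6 8 7 9 8

6 6 6 9 6 8 9 9 6 8 7 9 8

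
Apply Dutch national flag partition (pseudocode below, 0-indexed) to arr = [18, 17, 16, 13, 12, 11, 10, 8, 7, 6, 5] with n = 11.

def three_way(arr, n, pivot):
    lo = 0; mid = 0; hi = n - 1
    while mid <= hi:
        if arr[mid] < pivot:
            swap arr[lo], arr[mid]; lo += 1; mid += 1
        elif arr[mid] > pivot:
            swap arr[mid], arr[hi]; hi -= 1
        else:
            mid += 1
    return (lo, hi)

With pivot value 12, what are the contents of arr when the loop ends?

[5, 6, 7, 8, 11, 10, 12, 13, 16, 17, 18]

pivot = 12; lo=0, mid=0, hi=10
arr[mid]=18>12: swap arr[0],arr[10]; hi=9 → [5, 17, 16, 13, 12, 11, 10, 8, 7, 6, 18]
arr[mid]=5<12: swap arr[0],arr[0]; lo=1,mid=1 → [5, 17, 16, 13, 12, 11, 10, 8, 7, 6, 18]
arr[mid]=17>12: swap arr[1],arr[9]; hi=8 → [5, 6, 16, 13, 12, 11, 10, 8, 7, 17, 18]
arr[mid]=6<12: swap arr[1],arr[1]; lo=2,mid=2 → [5, 6, 16, 13, 12, 11, 10, 8, 7, 17, 18]
arr[mid]=16>12: swap arr[2],arr[8]; hi=7 → [5, 6, 7, 13, 12, 11, 10, 8, 16, 17, 18]
arr[mid]=7<12: swap arr[2],arr[2]; lo=3,mid=3 → [5, 6, 7, 13, 12, 11, 10, 8, 16, 17, 18]
arr[mid]=13>12: swap arr[3],arr[7]; hi=6 → [5, 6, 7, 8, 12, 11, 10, 13, 16, 17, 18]
arr[mid]=8<12: swap arr[3],arr[3]; lo=4,mid=4 → [5, 6, 7, 8, 12, 11, 10, 13, 16, 17, 18]
arr[mid]=12=12: mid=5
arr[mid]=11<12: swap arr[4],arr[5]; lo=5,mid=6 → [5, 6, 7, 8, 11, 12, 10, 13, 16, 17, 18]
arr[mid]=10<12: swap arr[5],arr[6]; lo=6,mid=7 → [5, 6, 7, 8, 11, 10, 12, 13, 16, 17, 18]
end: lo=6, hi=6; arr = [5, 6, 7, 8, 11, 10, 12, 13, 16, 17, 18]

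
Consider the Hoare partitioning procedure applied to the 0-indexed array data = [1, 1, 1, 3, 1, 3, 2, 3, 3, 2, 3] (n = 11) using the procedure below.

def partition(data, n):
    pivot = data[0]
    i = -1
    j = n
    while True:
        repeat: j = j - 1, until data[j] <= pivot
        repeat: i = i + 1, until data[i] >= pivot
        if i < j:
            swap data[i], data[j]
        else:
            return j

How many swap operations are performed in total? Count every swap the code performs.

pivot=1
j stops at 4 (1), i stops at 0 (1); swap ⇒ [1, 1, 1, 3, 1, 3, 2, 3, 3, 2, 3]
j stops at 2 (1), i stops at 1 (1); swap ⇒ [1, 1, 1, 3, 1, 3, 2, 3, 3, 2, 3]
j stops at 1, i stops at 2; i≥j ⇒ return 1. data=[1, 1, 1, 3, 1, 3, 2, 3, 3, 2, 3]

2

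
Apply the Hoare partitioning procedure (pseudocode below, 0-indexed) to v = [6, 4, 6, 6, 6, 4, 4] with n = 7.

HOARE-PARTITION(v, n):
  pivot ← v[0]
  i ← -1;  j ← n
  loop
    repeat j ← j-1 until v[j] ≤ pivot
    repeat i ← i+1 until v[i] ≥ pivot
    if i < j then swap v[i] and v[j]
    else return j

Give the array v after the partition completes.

pivot = v[0] = 6; i = -1, j = 7
j→6 (v[6]=4≤6), i→0 (v[0]=6≥6); i<j, swap → [4, 4, 6, 6, 6, 4, 6]
j→5 (v[5]=4≤6), i→2 (v[2]=6≥6); i<j, swap → [4, 4, 4, 6, 6, 6, 6]
j→4 (v[4]=6≤6), i→3 (v[3]=6≥6); i<j, swap → [4, 4, 4, 6, 6, 6, 6]
j→3, i→4; i≥j, return j=3. v = [4, 4, 4, 6, 6, 6, 6]

[4, 4, 4, 6, 6, 6, 6]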